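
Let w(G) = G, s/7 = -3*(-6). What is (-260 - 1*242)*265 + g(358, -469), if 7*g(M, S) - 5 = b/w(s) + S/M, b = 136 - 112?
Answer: -7000807607/52626 ≈ -1.3303e+5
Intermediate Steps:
s = 126 (s = 7*(-3*(-6)) = 7*18 = 126)
b = 24
g(M, S) = 109/147 + S/(7*M) (g(M, S) = 5/7 + (24/126 + S/M)/7 = 5/7 + (24*(1/126) + S/M)/7 = 5/7 + (4/21 + S/M)/7 = 5/7 + (4/147 + S/(7*M)) = 109/147 + S/(7*M))
(-260 - 1*242)*265 + g(358, -469) = (-260 - 1*242)*265 + (109/147 + (⅐)*(-469)/358) = (-260 - 242)*265 + (109/147 + (⅐)*(-469)*(1/358)) = -502*265 + (109/147 - 67/358) = -133030 + 29173/52626 = -7000807607/52626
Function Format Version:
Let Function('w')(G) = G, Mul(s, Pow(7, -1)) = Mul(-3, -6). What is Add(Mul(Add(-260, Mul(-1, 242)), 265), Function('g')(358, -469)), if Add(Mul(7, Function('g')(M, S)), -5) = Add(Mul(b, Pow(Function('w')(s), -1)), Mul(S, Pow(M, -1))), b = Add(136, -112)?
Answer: Rational(-7000807607, 52626) ≈ -1.3303e+5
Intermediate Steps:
s = 126 (s = Mul(7, Mul(-3, -6)) = Mul(7, 18) = 126)
b = 24
Function('g')(M, S) = Add(Rational(109, 147), Mul(Rational(1, 7), S, Pow(M, -1))) (Function('g')(M, S) = Add(Rational(5, 7), Mul(Rational(1, 7), Add(Mul(24, Pow(126, -1)), Mul(S, Pow(M, -1))))) = Add(Rational(5, 7), Mul(Rational(1, 7), Add(Mul(24, Rational(1, 126)), Mul(S, Pow(M, -1))))) = Add(Rational(5, 7), Mul(Rational(1, 7), Add(Rational(4, 21), Mul(S, Pow(M, -1))))) = Add(Rational(5, 7), Add(Rational(4, 147), Mul(Rational(1, 7), S, Pow(M, -1)))) = Add(Rational(109, 147), Mul(Rational(1, 7), S, Pow(M, -1))))
Add(Mul(Add(-260, Mul(-1, 242)), 265), Function('g')(358, -469)) = Add(Mul(Add(-260, Mul(-1, 242)), 265), Add(Rational(109, 147), Mul(Rational(1, 7), -469, Pow(358, -1)))) = Add(Mul(Add(-260, -242), 265), Add(Rational(109, 147), Mul(Rational(1, 7), -469, Rational(1, 358)))) = Add(Mul(-502, 265), Add(Rational(109, 147), Rational(-67, 358))) = Add(-133030, Rational(29173, 52626)) = Rational(-7000807607, 52626)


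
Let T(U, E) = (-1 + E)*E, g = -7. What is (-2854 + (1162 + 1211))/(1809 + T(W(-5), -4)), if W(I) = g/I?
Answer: -481/1829 ≈ -0.26299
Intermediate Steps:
W(I) = -7/I
T(U, E) = E*(-1 + E)
(-2854 + (1162 + 1211))/(1809 + T(W(-5), -4)) = (-2854 + (1162 + 1211))/(1809 - 4*(-1 - 4)) = (-2854 + 2373)/(1809 - 4*(-5)) = -481/(1809 + 20) = -481/1829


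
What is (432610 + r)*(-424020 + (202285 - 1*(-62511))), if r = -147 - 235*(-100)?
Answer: -72600252712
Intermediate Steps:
r = 23353 (r = -147 + 23500 = 23353)
(432610 + r)*(-424020 + (202285 - 1*(-62511))) = (432610 + 23353)*(-424020 + (202285 - 1*(-62511))) = 455963*(-424020 + (202285 + 62511)) = 455963*(-424020 + 264796) = 455963*(-159224) = -72600252712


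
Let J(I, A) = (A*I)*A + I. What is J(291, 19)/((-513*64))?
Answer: -17557/5472 ≈ -3.2085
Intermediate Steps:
J(I, A) = I + I*A**2 (J(I, A) = I*A**2 + I = I + I*A**2)
J(291, 19)/((-513*64)) = (291*(1 + 19**2))/((-513*64)) = (291*(1 + 361))/(-32832) = (291*362)*(-1/32832) = 105342*(-1/32832) = -17557/5472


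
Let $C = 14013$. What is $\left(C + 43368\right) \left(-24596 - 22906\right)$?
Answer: $-2725712262$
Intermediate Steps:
$\left(C + 43368\right) \left(-24596 - 22906\right) = \left(14013 + 43368\right) \left(-24596 - 22906\right) = 57381 \left(-47502\right) = -2725712262$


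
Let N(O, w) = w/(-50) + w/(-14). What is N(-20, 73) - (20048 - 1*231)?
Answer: -3469143/175 ≈ -19824.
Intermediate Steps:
N(O, w) = -16*w/175 (N(O, w) = w*(-1/50) + w*(-1/14) = -w/50 - w/14 = -16*w/175)
N(-20, 73) - (20048 - 1*231) = -16/175*73 - (20048 - 1*231) = -1168/175 - (20048 - 231) = -1168/175 - 1*19817 = -1168/175 - 19817 = -3469143/175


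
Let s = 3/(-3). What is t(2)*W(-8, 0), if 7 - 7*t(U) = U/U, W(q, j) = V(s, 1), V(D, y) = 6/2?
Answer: 18/7 ≈ 2.5714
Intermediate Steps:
s = -1 (s = 3*(-1/3) = -1)
V(D, y) = 3 (V(D, y) = 6*(1/2) = 3)
W(q, j) = 3
t(U) = 6/7 (t(U) = 1 - U/(7*U) = 1 - 1/7*1 = 1 - 1/7 = 6/7)
t(2)*W(-8, 0) = (6/7)*3 = 18/7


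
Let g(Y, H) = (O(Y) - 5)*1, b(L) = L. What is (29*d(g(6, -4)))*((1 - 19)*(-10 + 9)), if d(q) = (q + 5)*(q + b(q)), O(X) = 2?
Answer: -6264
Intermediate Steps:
g(Y, H) = -3 (g(Y, H) = (2 - 5)*1 = -3*1 = -3)
d(q) = 2*q*(5 + q) (d(q) = (q + 5)*(q + q) = (5 + q)*(2*q) = 2*q*(5 + q))
(29*d(g(6, -4)))*((1 - 19)*(-10 + 9)) = (29*(2*(-3)*(5 - 3)))*((1 - 19)*(-10 + 9)) = (29*(2*(-3)*2))*(-18*(-1)) = (29*(-12))*18 = -348*18 = -6264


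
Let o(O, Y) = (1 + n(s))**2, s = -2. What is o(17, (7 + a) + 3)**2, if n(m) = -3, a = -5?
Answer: 16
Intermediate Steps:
o(O, Y) = 4 (o(O, Y) = (1 - 3)**2 = (-2)**2 = 4)
o(17, (7 + a) + 3)**2 = 4**2 = 16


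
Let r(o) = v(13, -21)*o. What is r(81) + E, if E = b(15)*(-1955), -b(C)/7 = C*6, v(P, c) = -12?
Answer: 1230678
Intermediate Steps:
b(C) = -42*C (b(C) = -7*C*6 = -42*C)
r(o) = -12*o
E = 1231650 (E = -42*15*(-1955) = -630*(-1955) = 1231650)
r(81) + E = -12*81 + 1231650 = -972 + 1231650 = 1230678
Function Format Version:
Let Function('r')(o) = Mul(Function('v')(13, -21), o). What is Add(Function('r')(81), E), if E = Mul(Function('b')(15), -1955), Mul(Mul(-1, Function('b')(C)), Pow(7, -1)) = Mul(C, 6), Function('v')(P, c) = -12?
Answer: 1230678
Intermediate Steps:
Function('b')(C) = Mul(-42, C) (Function('b')(C) = Mul(-7, Mul(C, 6)) = Mul(-7, Mul(6, C)) = Mul(-42, C))
Function('r')(o) = Mul(-12, o)
E = 1231650 (E = Mul(Mul(-42, 15), -1955) = Mul(-630, -1955) = 1231650)
Add(Function('r')(81), E) = Add(Mul(-12, 81), 1231650) = Add(-972, 1231650) = 1230678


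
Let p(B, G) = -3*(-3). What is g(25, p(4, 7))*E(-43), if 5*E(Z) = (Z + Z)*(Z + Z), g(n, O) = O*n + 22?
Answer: 1826812/5 ≈ 3.6536e+5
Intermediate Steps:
p(B, G) = 9
g(n, O) = 22 + O*n
E(Z) = 4*Z²/5 (E(Z) = ((Z + Z)*(Z + Z))/5 = ((2*Z)*(2*Z))/5 = (4*Z²)/5 = 4*Z²/5)
g(25, p(4, 7))*E(-43) = (22 + 9*25)*((⅘)*(-43)²) = (22 + 225)*((⅘)*1849) = 247*(7396/5) = 1826812/5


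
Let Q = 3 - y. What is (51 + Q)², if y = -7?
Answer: 3721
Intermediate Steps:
Q = 10 (Q = 3 - 1*(-7) = 3 + 7 = 10)
(51 + Q)² = (51 + 10)² = 61² = 3721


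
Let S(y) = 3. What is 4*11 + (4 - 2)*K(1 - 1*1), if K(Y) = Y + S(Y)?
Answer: 50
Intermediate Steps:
K(Y) = 3 + Y (K(Y) = Y + 3 = 3 + Y)
4*11 + (4 - 2)*K(1 - 1*1) = 4*11 + (4 - 2)*(3 + (1 - 1*1)) = 44 + 2*(3 + (1 - 1)) = 44 + 2*(3 + 0) = 44 + 2*3 = 44 + 6 = 50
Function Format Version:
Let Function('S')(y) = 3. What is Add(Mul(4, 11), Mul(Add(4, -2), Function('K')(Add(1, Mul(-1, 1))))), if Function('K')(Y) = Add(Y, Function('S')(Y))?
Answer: 50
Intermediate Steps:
Function('K')(Y) = Add(3, Y) (Function('K')(Y) = Add(Y, 3) = Add(3, Y))
Add(Mul(4, 11), Mul(Add(4, -2), Function('K')(Add(1, Mul(-1, 1))))) = Add(Mul(4, 11), Mul(Add(4, -2), Add(3, Add(1, Mul(-1, 1))))) = Add(44, Mul(2, Add(3, Add(1, -1)))) = Add(44, Mul(2, Add(3, 0))) = Add(44, Mul(2, 3)) = Add(44, 6) = 50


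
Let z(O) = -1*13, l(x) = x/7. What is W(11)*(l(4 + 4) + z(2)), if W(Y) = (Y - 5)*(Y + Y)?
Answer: -10956/7 ≈ -1565.1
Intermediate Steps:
W(Y) = 2*Y*(-5 + Y) (W(Y) = (-5 + Y)*(2*Y) = 2*Y*(-5 + Y))
l(x) = x/7 (l(x) = x*(⅐) = x/7)
z(O) = -13
W(11)*(l(4 + 4) + z(2)) = (2*11*(-5 + 11))*((4 + 4)/7 - 13) = (2*11*6)*((⅐)*8 - 13) = 132*(8/7 - 13) = 132*(-83/7) = -10956/7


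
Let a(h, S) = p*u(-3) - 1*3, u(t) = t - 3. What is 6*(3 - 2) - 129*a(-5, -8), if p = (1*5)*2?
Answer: 8133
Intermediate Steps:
u(t) = -3 + t
p = 10 (p = 5*2 = 10)
a(h, S) = -63 (a(h, S) = 10*(-3 - 3) - 1*3 = 10*(-6) - 3 = -60 - 3 = -63)
6*(3 - 2) - 129*a(-5, -8) = 6*(3 - 2) - 129*(-63) = 6*1 + 8127 = 6 + 8127 = 8133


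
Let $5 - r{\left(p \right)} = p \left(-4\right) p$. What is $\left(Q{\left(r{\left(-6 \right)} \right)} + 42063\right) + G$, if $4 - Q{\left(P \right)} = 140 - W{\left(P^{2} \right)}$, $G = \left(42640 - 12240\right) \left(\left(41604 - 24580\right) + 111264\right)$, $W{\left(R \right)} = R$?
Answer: $3900019328$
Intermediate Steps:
$r{\left(p \right)} = 5 + 4 p^{2}$ ($r{\left(p \right)} = 5 - p \left(-4\right) p = 5 - - 4 p p = 5 - - 4 p^{2} = 5 + 4 p^{2}$)
$G = 3899955200$ ($G = 30400 \left(17024 + 111264\right) = 30400 \cdot 128288 = 3899955200$)
$Q{\left(P \right)} = -136 + P^{2}$ ($Q{\left(P \right)} = 4 - \left(140 - P^{2}\right) = 4 + \left(-140 + P^{2}\right) = -136 + P^{2}$)
$\left(Q{\left(r{\left(-6 \right)} \right)} + 42063\right) + G = \left(\left(-136 + \left(5 + 4 \left(-6\right)^{2}\right)^{2}\right) + 42063\right) + 3899955200 = \left(\left(-136 + \left(5 + 4 \cdot 36\right)^{2}\right) + 42063\right) + 3899955200 = \left(\left(-136 + \left(5 + 144\right)^{2}\right) + 42063\right) + 3899955200 = \left(\left(-136 + 149^{2}\right) + 42063\right) + 3899955200 = \left(\left(-136 + 22201\right) + 42063\right) + 3899955200 = \left(22065 + 42063\right) + 3899955200 = 64128 + 3899955200 = 3900019328$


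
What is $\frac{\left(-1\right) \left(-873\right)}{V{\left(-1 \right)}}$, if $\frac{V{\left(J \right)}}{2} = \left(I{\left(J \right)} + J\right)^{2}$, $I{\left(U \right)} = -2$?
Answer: $\frac{97}{2} \approx 48.5$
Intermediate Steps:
$V{\left(J \right)} = 2 \left(-2 + J\right)^{2}$
$\frac{\left(-1\right) \left(-873\right)}{V{\left(-1 \right)}} = \frac{\left(-1\right) \left(-873\right)}{2 \left(-2 - 1\right)^{2}} = \frac{873}{2 \left(-3\right)^{2}} = \frac{873}{2 \cdot 9} = \frac{873}{18} = 873 \cdot \frac{1}{18} = \frac{97}{2}$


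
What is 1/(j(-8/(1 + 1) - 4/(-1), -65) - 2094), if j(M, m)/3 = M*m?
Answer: -1/2094 ≈ -0.00047755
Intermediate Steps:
j(M, m) = 3*M*m (j(M, m) = 3*(M*m) = 3*M*m)
1/(j(-8/(1 + 1) - 4/(-1), -65) - 2094) = 1/(3*(-8/(1 + 1) - 4/(-1))*(-65) - 2094) = 1/(3*(-8/(2*1) - 4*(-1))*(-65) - 2094) = 1/(3*(-8/2 + 4)*(-65) - 2094) = 1/(3*(-8*1/2 + 4)*(-65) - 2094) = 1/(3*(-4 + 4)*(-65) - 2094) = 1/(3*0*(-65) - 2094) = 1/(0 - 2094) = 1/(-2094) = -1/2094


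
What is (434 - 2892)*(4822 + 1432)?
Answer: -15372332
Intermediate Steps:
(434 - 2892)*(4822 + 1432) = -2458*6254 = -15372332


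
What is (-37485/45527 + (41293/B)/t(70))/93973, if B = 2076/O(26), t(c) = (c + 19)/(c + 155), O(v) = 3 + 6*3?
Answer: 2958606971145/263492480588348 ≈ 0.011228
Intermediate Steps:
O(v) = 21 (O(v) = 3 + 18 = 21)
t(c) = (19 + c)/(155 + c)
B = 692/7 (B = 2076/21 = 2076*(1/21) = 692/7 ≈ 98.857)
(-37485/45527 + (41293/B)/t(70))/93973 = (-37485/45527 + (41293/(692/7))/(((19 + 70)/(155 + 70))))/93973 = (-37485*1/45527 + (41293*(7/692))/((89/225)))*(1/93973) = (-37485/45527 + 289051/(692*(((1/225)*89))))*(1/93973) = (-37485/45527 + 289051/(692*(89/225)))*(1/93973) = (-37485/45527 + (289051/692)*(225/89))*(1/93973) = (-37485/45527 + 65036475/61588)*(1/93973) = (2958606971145/2803916876)*(1/93973) = 2958606971145/263492480588348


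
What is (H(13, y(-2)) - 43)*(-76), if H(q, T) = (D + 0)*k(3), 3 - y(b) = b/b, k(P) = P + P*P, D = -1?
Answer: 4180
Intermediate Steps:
k(P) = P + P²
y(b) = 2 (y(b) = 3 - b/b = 3 - 1*1 = 3 - 1 = 2)
H(q, T) = -12 (H(q, T) = (-1 + 0)*(3*(1 + 3)) = -3*4 = -1*12 = -12)
(H(13, y(-2)) - 43)*(-76) = (-12 - 43)*(-76) = -55*(-76) = 4180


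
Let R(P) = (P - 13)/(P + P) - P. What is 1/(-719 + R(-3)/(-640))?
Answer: -1920/1380497 ≈ -0.0013908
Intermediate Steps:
R(P) = -P + (-13 + P)/(2*P) (R(P) = (-13 + P)/((2*P)) - P = (-13 + P)*(1/(2*P)) - P = (-13 + P)/(2*P) - P = -P + (-13 + P)/(2*P))
1/(-719 + R(-3)/(-640)) = 1/(-719 + (1/2 - 1*(-3) - 13/2/(-3))/(-640)) = 1/(-719 + (1/2 + 3 - 13/2*(-1/3))*(-1/640)) = 1/(-719 + (1/2 + 3 + 13/6)*(-1/640)) = 1/(-719 + (17/3)*(-1/640)) = 1/(-719 - 17/1920) = 1/(-1380497/1920) = -1920/1380497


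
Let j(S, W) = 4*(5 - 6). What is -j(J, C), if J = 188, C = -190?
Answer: 4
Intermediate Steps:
j(S, W) = -4 (j(S, W) = 4*(-1) = -4)
-j(J, C) = -1*(-4) = 4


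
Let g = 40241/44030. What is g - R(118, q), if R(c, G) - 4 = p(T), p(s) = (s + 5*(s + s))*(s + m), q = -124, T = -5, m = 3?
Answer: -4979179/44030 ≈ -113.09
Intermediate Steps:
g = 40241/44030 (g = 40241*(1/44030) = 40241/44030 ≈ 0.91395)
p(s) = 11*s*(3 + s) (p(s) = (s + 5*(s + s))*(s + 3) = (s + 5*(2*s))*(3 + s) = (s + 10*s)*(3 + s) = (11*s)*(3 + s) = 11*s*(3 + s))
R(c, G) = 114 (R(c, G) = 4 + 11*(-5)*(3 - 5) = 4 + 11*(-5)*(-2) = 4 + 110 = 114)
g - R(118, q) = 40241/44030 - 1*114 = 40241/44030 - 114 = -4979179/44030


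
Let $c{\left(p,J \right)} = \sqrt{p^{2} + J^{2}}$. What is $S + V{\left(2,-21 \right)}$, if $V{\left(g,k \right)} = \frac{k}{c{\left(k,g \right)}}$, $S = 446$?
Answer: $446 - \frac{21 \sqrt{445}}{445} \approx 445.0$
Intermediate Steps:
$c{\left(p,J \right)} = \sqrt{J^{2} + p^{2}}$
$V{\left(g,k \right)} = \frac{k}{\sqrt{g^{2} + k^{2}}}$
$S + V{\left(2,-21 \right)} = 446 - \frac{21}{\sqrt{2^{2} + \left(-21\right)^{2}}} = 446 - \frac{21}{\sqrt{4 + 441}} = 446 - \frac{21}{\sqrt{445}} = 446 - 21 \frac{\sqrt{445}}{445} = 446 - \frac{21 \sqrt{445}}{445}$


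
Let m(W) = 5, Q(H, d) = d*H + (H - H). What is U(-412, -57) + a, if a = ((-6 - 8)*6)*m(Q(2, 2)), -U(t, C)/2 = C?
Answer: -306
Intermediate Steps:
Q(H, d) = H*d (Q(H, d) = H*d + 0 = H*d)
U(t, C) = -2*C
a = -420 (a = ((-6 - 8)*6)*5 = -14*6*5 = -84*5 = -420)
U(-412, -57) + a = -2*(-57) - 420 = 114 - 420 = -306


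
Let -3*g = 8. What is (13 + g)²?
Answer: 961/9 ≈ 106.78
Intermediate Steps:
g = -8/3 (g = -⅓*8 = -8/3 ≈ -2.6667)
(13 + g)² = (13 - 8/3)² = (31/3)² = 961/9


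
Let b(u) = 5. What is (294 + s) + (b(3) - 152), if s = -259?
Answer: -112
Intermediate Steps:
(294 + s) + (b(3) - 152) = (294 - 259) + (5 - 152) = 35 - 147 = -112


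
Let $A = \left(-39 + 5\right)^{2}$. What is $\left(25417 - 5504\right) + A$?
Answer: $21069$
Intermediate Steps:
$A = 1156$ ($A = \left(-34\right)^{2} = 1156$)
$\left(25417 - 5504\right) + A = \left(25417 - 5504\right) + 1156 = 19913 + 1156 = 21069$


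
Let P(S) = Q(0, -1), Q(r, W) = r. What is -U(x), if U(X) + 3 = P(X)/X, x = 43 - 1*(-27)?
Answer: 3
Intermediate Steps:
x = 70 (x = 43 + 27 = 70)
P(S) = 0
U(X) = -3 (U(X) = -3 + 0/X = -3 + 0 = -3)
-U(x) = -1*(-3) = 3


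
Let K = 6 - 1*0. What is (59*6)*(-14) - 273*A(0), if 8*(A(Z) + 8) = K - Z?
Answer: -11907/4 ≈ -2976.8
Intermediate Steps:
K = 6 (K = 6 + 0 = 6)
A(Z) = -29/4 - Z/8 (A(Z) = -8 + (6 - Z)/8 = -8 + (¾ - Z/8) = -29/4 - Z/8)
(59*6)*(-14) - 273*A(0) = (59*6)*(-14) - 273*(-29/4 - ⅛*0) = 354*(-14) - 273*(-29/4 + 0) = -4956 - 273*(-29/4) = -4956 + 7917/4 = -11907/4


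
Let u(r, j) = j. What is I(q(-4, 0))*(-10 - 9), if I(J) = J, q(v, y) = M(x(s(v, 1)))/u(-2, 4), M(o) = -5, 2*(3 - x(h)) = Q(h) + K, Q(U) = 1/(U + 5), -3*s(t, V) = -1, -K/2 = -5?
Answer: 95/4 ≈ 23.750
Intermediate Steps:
K = 10 (K = -2*(-5) = 10)
s(t, V) = 1/3 (s(t, V) = -1/3*(-1) = 1/3)
Q(U) = 1/(5 + U)
x(h) = -2 - 1/(2*(5 + h)) (x(h) = 3 - (1/(5 + h) + 10)/2 = 3 - (10 + 1/(5 + h))/2 = 3 + (-5 - 1/(2*(5 + h))) = -2 - 1/(2*(5 + h)))
q(v, y) = -5/4
I(q(-4, 0))*(-10 - 9) = -5*(-10 - 9)/4 = -5/4*(-19) = 95/4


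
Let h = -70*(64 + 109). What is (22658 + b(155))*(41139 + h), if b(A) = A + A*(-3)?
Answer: 648740092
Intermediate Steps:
h = -12110 (h = -70*173 = -12110)
b(A) = -2*A (b(A) = A - 3*A = -2*A)
(22658 + b(155))*(41139 + h) = (22658 - 2*155)*(41139 - 12110) = (22658 - 310)*29029 = 22348*29029 = 648740092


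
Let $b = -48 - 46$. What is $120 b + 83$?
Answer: $-11197$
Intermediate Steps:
$b = -94$
$120 b + 83 = 120 \left(-94\right) + 83 = -11280 + 83 = -11197$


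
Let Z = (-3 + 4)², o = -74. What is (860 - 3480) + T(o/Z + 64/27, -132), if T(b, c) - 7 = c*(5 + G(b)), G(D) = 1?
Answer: -3405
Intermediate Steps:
Z = 1 (Z = 1² = 1)
T(b, c) = 7 + 6*c (T(b, c) = 7 + c*(5 + 1) = 7 + c*6 = 7 + 6*c)
(860 - 3480) + T(o/Z + 64/27, -132) = (860 - 3480) + (7 + 6*(-132)) = -2620 + (7 - 792) = -2620 - 785 = -3405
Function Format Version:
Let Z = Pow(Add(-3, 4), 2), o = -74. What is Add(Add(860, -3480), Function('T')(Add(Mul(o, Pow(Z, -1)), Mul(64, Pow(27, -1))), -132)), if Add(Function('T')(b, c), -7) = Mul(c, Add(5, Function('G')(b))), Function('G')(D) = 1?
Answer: -3405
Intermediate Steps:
Z = 1 (Z = Pow(1, 2) = 1)
Function('T')(b, c) = Add(7, Mul(6, c)) (Function('T')(b, c) = Add(7, Mul(c, Add(5, 1))) = Add(7, Mul(c, 6)) = Add(7, Mul(6, c)))
Add(Add(860, -3480), Function('T')(Add(Mul(o, Pow(Z, -1)), Mul(64, Pow(27, -1))), -132)) = Add(Add(860, -3480), Add(7, Mul(6, -132))) = Add(-2620, Add(7, -792)) = Add(-2620, -785) = -3405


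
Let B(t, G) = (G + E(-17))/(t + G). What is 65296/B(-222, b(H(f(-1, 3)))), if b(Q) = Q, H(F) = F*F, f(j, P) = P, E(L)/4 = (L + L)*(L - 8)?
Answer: -1986864/487 ≈ -4079.8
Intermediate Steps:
E(L) = 8*L*(-8 + L) (E(L) = 4*((L + L)*(L - 8)) = 4*((2*L)*(-8 + L)) = 4*(2*L*(-8 + L)) = 8*L*(-8 + L))
H(F) = F²
B(t, G) = (3400 + G)/(G + t) (B(t, G) = (G + 8*(-17)*(-8 - 17))/(t + G) = (G + 8*(-17)*(-25))/(G + t) = (G + 3400)/(G + t) = (3400 + G)/(G + t))
65296/B(-222, b(H(f(-1, 3)))) = 65296/(((3400 + 3²)/(3² - 222))) = 65296/(((3400 + 9)/(9 - 222))) = 65296/((3409/(-213))) = 65296/((-1/213*3409)) = 65296/(-3409/213) = 65296*(-213/3409) = -1986864/487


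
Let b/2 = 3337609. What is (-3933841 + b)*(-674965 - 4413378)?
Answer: -13949066468311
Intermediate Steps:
b = 6675218 (b = 2*3337609 = 6675218)
(-3933841 + b)*(-674965 - 4413378) = (-3933841 + 6675218)*(-674965 - 4413378) = 2741377*(-5088343) = -13949066468311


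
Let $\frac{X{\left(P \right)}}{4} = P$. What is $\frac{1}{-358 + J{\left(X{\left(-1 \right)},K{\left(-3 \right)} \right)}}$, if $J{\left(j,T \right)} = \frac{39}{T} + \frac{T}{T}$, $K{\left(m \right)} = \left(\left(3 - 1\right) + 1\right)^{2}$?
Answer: $- \frac{3}{1058} \approx -0.0028355$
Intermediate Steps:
$X{\left(P \right)} = 4 P$
$K{\left(m \right)} = 9$ ($K{\left(m \right)} = \left(2 + 1\right)^{2} = 3^{2} = 9$)
$J{\left(j,T \right)} = 1 + \frac{39}{T}$ ($J{\left(j,T \right)} = \frac{39}{T} + 1 = 1 + \frac{39}{T}$)
$\frac{1}{-358 + J{\left(X{\left(-1 \right)},K{\left(-3 \right)} \right)}} = \frac{1}{-358 + \frac{39 + 9}{9}} = \frac{1}{-358 + \frac{1}{9} \cdot 48} = \frac{1}{-358 + \frac{16}{3}} = \frac{1}{- \frac{1058}{3}} = - \frac{3}{1058}$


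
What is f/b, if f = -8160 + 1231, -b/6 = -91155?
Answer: -6929/546930 ≈ -0.012669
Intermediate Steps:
b = 546930 (b = -6*(-91155) = 546930)
f = -6929
f/b = -6929/546930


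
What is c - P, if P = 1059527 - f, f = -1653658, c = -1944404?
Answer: -4657589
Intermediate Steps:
P = 2713185 (P = 1059527 - 1*(-1653658) = 1059527 + 1653658 = 2713185)
c - P = -1944404 - 1*2713185 = -1944404 - 2713185 = -4657589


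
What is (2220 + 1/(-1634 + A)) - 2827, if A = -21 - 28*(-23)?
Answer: -613678/1011 ≈ -607.00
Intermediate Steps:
A = 623 (A = -21 + 644 = 623)
(2220 + 1/(-1634 + A)) - 2827 = (2220 + 1/(-1634 + 623)) - 2827 = (2220 + 1/(-1011)) - 2827 = (2220 - 1/1011) - 2827 = 2244419/1011 - 2827 = -613678/1011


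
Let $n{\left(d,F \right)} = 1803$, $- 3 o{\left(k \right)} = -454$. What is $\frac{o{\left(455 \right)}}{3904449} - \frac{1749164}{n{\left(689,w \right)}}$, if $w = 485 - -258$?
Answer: $- \frac{6829521357782}{7039721547} \approx -970.14$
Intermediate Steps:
$w = 743$ ($w = 485 + 258 = 743$)
$o{\left(k \right)} = \frac{454}{3}$ ($o{\left(k \right)} = \left(- \frac{1}{3}\right) \left(-454\right) = \frac{454}{3}$)
$\frac{o{\left(455 \right)}}{3904449} - \frac{1749164}{n{\left(689,w \right)}} = \frac{454}{3 \cdot 3904449} - \frac{1749164}{1803} = \frac{454}{3} \cdot \frac{1}{3904449} - \frac{1749164}{1803} = \frac{454}{11713347} - \frac{1749164}{1803} = - \frac{6829521357782}{7039721547}$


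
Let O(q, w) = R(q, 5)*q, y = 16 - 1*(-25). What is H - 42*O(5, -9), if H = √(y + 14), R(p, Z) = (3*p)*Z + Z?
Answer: -16800 + √55 ≈ -16793.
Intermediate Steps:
y = 41 (y = 16 + 25 = 41)
R(p, Z) = Z + 3*Z*p (R(p, Z) = 3*Z*p + Z = Z + 3*Z*p)
O(q, w) = q*(5 + 15*q) (O(q, w) = (5*(1 + 3*q))*q = (5 + 15*q)*q = q*(5 + 15*q))
H = √55 (H = √(41 + 14) = √55 ≈ 7.4162)
H - 42*O(5, -9) = √55 - 210*5*(1 + 3*5) = √55 - 210*5*(1 + 15) = √55 - 210*5*16 = √55 - 42*400 = √55 - 16800 = -16800 + √55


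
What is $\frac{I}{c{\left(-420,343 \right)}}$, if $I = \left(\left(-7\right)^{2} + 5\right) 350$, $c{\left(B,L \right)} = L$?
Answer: $\frac{2700}{49} \approx 55.102$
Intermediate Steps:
$I = 18900$ ($I = \left(49 + 5\right) 350 = 54 \cdot 350 = 18900$)
$\frac{I}{c{\left(-420,343 \right)}} = \frac{18900}{343} = 18900 \cdot \frac{1}{343} = \frac{2700}{49}$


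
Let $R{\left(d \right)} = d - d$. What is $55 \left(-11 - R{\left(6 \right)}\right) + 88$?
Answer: $-517$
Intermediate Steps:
$R{\left(d \right)} = 0$
$55 \left(-11 - R{\left(6 \right)}\right) + 88 = 55 \left(-11 - 0\right) + 88 = 55 \left(-11 + 0\right) + 88 = 55 \left(-11\right) + 88 = -605 + 88 = -517$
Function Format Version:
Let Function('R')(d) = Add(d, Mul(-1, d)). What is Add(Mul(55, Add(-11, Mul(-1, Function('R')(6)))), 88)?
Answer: -517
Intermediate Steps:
Function('R')(d) = 0
Add(Mul(55, Add(-11, Mul(-1, Function('R')(6)))), 88) = Add(Mul(55, Add(-11, Mul(-1, 0))), 88) = Add(Mul(55, Add(-11, 0)), 88) = Add(Mul(55, -11), 88) = Add(-605, 88) = -517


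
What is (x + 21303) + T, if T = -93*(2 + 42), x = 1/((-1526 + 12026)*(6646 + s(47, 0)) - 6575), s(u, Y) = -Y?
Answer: 1200922050676/69776425 ≈ 17211.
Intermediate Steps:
x = 1/69776425 (x = 1/((-1526 + 12026)*(6646 - 1*0) - 6575) = 1/(10500*(6646 + 0) - 6575) = 1/(10500*6646 - 6575) = 1/(69783000 - 6575) = 1/69776425 ≈ 1.4331e-8)
T = -4092 (T = -93*44 = -4092)
(x + 21303) + T = (1/69776425 + 21303) - 4092 = 1486447181776/69776425 - 4092 = 1200922050676/69776425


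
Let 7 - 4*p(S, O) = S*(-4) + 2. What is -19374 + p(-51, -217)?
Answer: -77695/4 ≈ -19424.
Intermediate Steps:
p(S, O) = 5/4 + S (p(S, O) = 7/4 - (S*(-4) + 2)/4 = 7/4 - (-4*S + 2)/4 = 7/4 - (2 - 4*S)/4 = 7/4 + (-1/2 + S) = 5/4 + S)
-19374 + p(-51, -217) = -19374 + (5/4 - 51) = -19374 - 199/4 = -77695/4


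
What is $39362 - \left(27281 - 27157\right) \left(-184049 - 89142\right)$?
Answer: $33915046$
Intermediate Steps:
$39362 - \left(27281 - 27157\right) \left(-184049 - 89142\right) = 39362 - 124 \left(-273191\right) = 39362 - -33875684 = 39362 + 33875684 = 33915046$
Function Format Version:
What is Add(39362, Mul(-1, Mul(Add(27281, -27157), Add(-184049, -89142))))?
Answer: 33915046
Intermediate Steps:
Add(39362, Mul(-1, Mul(Add(27281, -27157), Add(-184049, -89142)))) = Add(39362, Mul(-1, Mul(124, -273191))) = Add(39362, Mul(-1, -33875684)) = Add(39362, 33875684) = 33915046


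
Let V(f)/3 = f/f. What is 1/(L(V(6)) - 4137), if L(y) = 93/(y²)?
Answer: -3/12380 ≈ -0.00024233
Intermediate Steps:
V(f) = 3 (V(f) = 3*(f/f) = 3*1 = 3)
L(y) = 93/y²
1/(L(V(6)) - 4137) = 1/(93/3² - 4137) = 1/(93*(⅑) - 4137) = 1/(31/3 - 4137) = 1/(-12380/3) = -3/12380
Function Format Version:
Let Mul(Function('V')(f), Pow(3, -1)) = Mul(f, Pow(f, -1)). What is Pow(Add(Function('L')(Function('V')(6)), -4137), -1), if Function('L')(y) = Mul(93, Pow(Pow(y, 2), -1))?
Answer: Rational(-3, 12380) ≈ -0.00024233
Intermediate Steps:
Function('V')(f) = 3 (Function('V')(f) = Mul(3, Mul(f, Pow(f, -1))) = Mul(3, 1) = 3)
Function('L')(y) = Mul(93, Pow(y, -2))
Pow(Add(Function('L')(Function('V')(6)), -4137), -1) = Pow(Add(Mul(93, Pow(3, -2)), -4137), -1) = Pow(Add(Mul(93, Rational(1, 9)), -4137), -1) = Pow(Add(Rational(31, 3), -4137), -1) = Pow(Rational(-12380, 3), -1) = Rational(-3, 12380)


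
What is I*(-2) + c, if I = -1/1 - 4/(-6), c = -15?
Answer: -43/3 ≈ -14.333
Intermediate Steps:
I = -1/3 (I = -1*1 - 4*(-1/6) = -1 + 2/3 = -1/3 ≈ -0.33333)
I*(-2) + c = -1/3*(-2) - 15 = 2/3 - 15 = -43/3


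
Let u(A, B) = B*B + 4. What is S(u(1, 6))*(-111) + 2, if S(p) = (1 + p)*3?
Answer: -13651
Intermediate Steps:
u(A, B) = 4 + B² (u(A, B) = B² + 4 = 4 + B²)
S(p) = 3 + 3*p
S(u(1, 6))*(-111) + 2 = (3 + 3*(4 + 6²))*(-111) + 2 = (3 + 3*(4 + 36))*(-111) + 2 = (3 + 3*40)*(-111) + 2 = (3 + 120)*(-111) + 2 = 123*(-111) + 2 = -13653 + 2 = -13651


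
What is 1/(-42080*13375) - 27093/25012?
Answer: -3812120571253/3519313460000 ≈ -1.0832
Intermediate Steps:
1/(-42080*13375) - 27093/25012 = -1/42080*1/13375 - 27093*1/25012 = -1/562820000 - 27093/25012 = -3812120571253/3519313460000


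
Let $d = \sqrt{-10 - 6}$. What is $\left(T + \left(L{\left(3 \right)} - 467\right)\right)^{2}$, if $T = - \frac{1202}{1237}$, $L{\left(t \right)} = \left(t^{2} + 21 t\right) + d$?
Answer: $\frac{239896210785}{1530169} - \frac{3918536 i}{1237} \approx 1.5678 \cdot 10^{5} - 3167.8 i$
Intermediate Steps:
$d = 4 i$ ($d = \sqrt{-16} = 4 i \approx 4.0 i$)
$L{\left(t \right)} = t^{2} + 4 i + 21 t$ ($L{\left(t \right)} = \left(t^{2} + 21 t\right) + 4 i = t^{2} + 4 i + 21 t$)
$T = - \frac{1202}{1237}$ ($T = \left(-1202\right) \frac{1}{1237} = - \frac{1202}{1237} \approx -0.97171$)
$\left(T + \left(L{\left(3 \right)} - 467\right)\right)^{2} = \left(- \frac{1202}{1237} + \left(\left(3^{2} + 4 i + 21 \cdot 3\right) - 467\right)\right)^{2} = \left(- \frac{1202}{1237} - \left(395 - 4 i\right)\right)^{2} = \left(- \frac{489817}{1237} + 4 i\right)^{2}$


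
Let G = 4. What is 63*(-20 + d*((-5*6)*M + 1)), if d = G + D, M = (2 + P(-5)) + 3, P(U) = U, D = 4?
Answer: -756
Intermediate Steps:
M = 0 (M = (2 - 5) + 3 = -3 + 3 = 0)
d = 8 (d = 4 + 4 = 8)
63*(-20 + d*((-5*6)*M + 1)) = 63*(-20 + 8*(-5*6*0 + 1)) = 63*(-20 + 8*(-30*0 + 1)) = 63*(-20 + 8*(0 + 1)) = 63*(-20 + 8*1) = 63*(-20 + 8) = 63*(-12) = -756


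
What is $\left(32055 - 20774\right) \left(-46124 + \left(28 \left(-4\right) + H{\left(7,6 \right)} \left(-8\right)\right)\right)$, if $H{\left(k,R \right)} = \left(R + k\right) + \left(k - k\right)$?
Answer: $-522761540$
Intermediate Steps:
$H{\left(k,R \right)} = R + k$ ($H{\left(k,R \right)} = \left(R + k\right) + 0 = R + k$)
$\left(32055 - 20774\right) \left(-46124 + \left(28 \left(-4\right) + H{\left(7,6 \right)} \left(-8\right)\right)\right) = \left(32055 - 20774\right) \left(-46124 + \left(28 \left(-4\right) + \left(6 + 7\right) \left(-8\right)\right)\right) = 11281 \left(-46124 + \left(-112 + 13 \left(-8\right)\right)\right) = 11281 \left(-46124 - 216\right) = 11281 \left(-46340\right) = -522761540$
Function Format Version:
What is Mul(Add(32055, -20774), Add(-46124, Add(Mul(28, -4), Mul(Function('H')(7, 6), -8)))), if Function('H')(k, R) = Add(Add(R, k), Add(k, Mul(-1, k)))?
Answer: -522761540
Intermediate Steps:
Function('H')(k, R) = Add(R, k) (Function('H')(k, R) = Add(Add(R, k), 0) = Add(R, k))
Mul(Add(32055, -20774), Add(-46124, Add(Mul(28, -4), Mul(Function('H')(7, 6), -8)))) = Mul(Add(32055, -20774), Add(-46124, Add(Mul(28, -4), Mul(Add(6, 7), -8)))) = Mul(11281, Add(-46124, Add(-112, Mul(13, -8)))) = Mul(11281, Add(-46124, Add(-112, -104))) = Mul(11281, Add(-46124, -216)) = Mul(11281, -46340) = -522761540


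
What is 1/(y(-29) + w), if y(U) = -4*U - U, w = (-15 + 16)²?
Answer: 1/146 ≈ 0.0068493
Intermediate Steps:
w = 1 (w = 1² = 1)
y(U) = -5*U
1/(y(-29) + w) = 1/(-5*(-29) + 1) = 1/(145 + 1) = 1/146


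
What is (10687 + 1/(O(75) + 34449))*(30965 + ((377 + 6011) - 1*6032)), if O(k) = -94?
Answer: 11499564221406/34355 ≈ 3.3473e+8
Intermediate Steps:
(10687 + 1/(O(75) + 34449))*(30965 + ((377 + 6011) - 1*6032)) = (10687 + 1/(-94 + 34449))*(30965 + ((377 + 6011) - 1*6032)) = (10687 + 1/34355)*(30965 + (6388 - 6032)) = (10687 + 1/34355)*(30965 + 356) = (367151886/34355)*31321 = 11499564221406/34355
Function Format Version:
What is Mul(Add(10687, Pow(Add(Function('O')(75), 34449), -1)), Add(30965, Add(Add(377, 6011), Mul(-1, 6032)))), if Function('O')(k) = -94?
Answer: Rational(11499564221406, 34355) ≈ 3.3473e+8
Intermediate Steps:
Mul(Add(10687, Pow(Add(Function('O')(75), 34449), -1)), Add(30965, Add(Add(377, 6011), Mul(-1, 6032)))) = Mul(Add(10687, Pow(Add(-94, 34449), -1)), Add(30965, Add(Add(377, 6011), Mul(-1, 6032)))) = Mul(Add(10687, Pow(34355, -1)), Add(30965, Add(6388, -6032))) = Mul(Add(10687, Rational(1, 34355)), Add(30965, 356)) = Mul(Rational(367151886, 34355), 31321) = Rational(11499564221406, 34355)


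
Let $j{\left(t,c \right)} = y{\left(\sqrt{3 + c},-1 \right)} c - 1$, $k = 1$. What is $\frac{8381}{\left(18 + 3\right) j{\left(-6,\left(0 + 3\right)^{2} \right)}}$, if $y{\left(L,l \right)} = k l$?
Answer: $- \frac{8381}{210} \approx -39.91$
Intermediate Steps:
$y{\left(L,l \right)} = l$ ($y{\left(L,l \right)} = 1 l = l$)
$j{\left(t,c \right)} = -1 - c$ ($j{\left(t,c \right)} = - c - 1 = -1 - c$)
$\frac{8381}{\left(18 + 3\right) j{\left(-6,\left(0 + 3\right)^{2} \right)}} = \frac{8381}{\left(18 + 3\right) \left(-1 - \left(0 + 3\right)^{2}\right)} = \frac{8381}{21 \left(-1 - 3^{2}\right)} = \frac{8381}{21 \left(-1 - 9\right)} = \frac{8381}{21 \left(-10\right)} = \frac{8381}{-210} = 8381 \left(- \frac{1}{210}\right) = - \frac{8381}{210}$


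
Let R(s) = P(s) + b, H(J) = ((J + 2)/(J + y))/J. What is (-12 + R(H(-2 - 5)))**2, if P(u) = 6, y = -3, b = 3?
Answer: 9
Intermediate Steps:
H(J) = (2 + J)/(J*(-3 + J)) (H(J) = ((J + 2)/(J - 3))/J = ((2 + J)/(-3 + J))/J = (2 + J)/(J*(-3 + J)))
R(s) = 9 (R(s) = 6 + 3 = 9)
(-12 + R(H(-2 - 5)))**2 = (-12 + 9)**2 = (-3)**2 = 9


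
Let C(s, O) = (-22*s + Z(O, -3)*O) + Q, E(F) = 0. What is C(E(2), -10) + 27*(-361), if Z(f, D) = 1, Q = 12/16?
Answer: -39025/4 ≈ -9756.3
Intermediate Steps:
Q = ¾ (Q = 12*(1/16) = ¾ ≈ 0.75000)
C(s, O) = ¾ + O - 22*s (C(s, O) = (-22*s + 1*O) + ¾ = (-22*s + O) + ¾ = (O - 22*s) + ¾ = ¾ + O - 22*s)
C(E(2), -10) + 27*(-361) = (¾ - 10 - 22*0) + 27*(-361) = (¾ - 10 + 0) - 9747 = -37/4 - 9747 = -39025/4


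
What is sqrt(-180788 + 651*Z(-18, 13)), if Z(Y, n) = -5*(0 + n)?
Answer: I*sqrt(223103) ≈ 472.34*I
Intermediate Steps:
Z(Y, n) = -5*n
sqrt(-180788 + 651*Z(-18, 13)) = sqrt(-180788 + 651*(-5*13)) = sqrt(-180788 + 651*(-65)) = sqrt(-180788 - 42315) = sqrt(-223103) = I*sqrt(223103)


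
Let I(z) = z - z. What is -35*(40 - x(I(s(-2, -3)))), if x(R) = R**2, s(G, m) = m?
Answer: -1400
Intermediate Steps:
I(z) = 0
-35*(40 - x(I(s(-2, -3)))) = -35*(40 - 1*0**2) = -35*(40 - 1*0) = -35*(40 + 0) = -35*40 = -1400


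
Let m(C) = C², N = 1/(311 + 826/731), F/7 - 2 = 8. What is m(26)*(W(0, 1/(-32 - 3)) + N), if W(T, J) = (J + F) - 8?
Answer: 334565790208/7985845 ≈ 41895.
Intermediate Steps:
F = 70 (F = 14 + 7*8 = 14 + 56 = 70)
W(T, J) = 62 + J (W(T, J) = (J + 70) - 8 = (70 + J) - 8 = 62 + J)
N = 731/228167 (N = 1/(311 + 826*(1/731)) = 1/(311 + 826/731) = 1/(228167/731) = 731/228167 ≈ 0.0032038)
m(26)*(W(0, 1/(-32 - 3)) + N) = 26²*((62 + 1/(-32 - 3)) + 731/228167) = 676*((62 + 1/(-35)) + 731/228167) = 676*((62 - 1/35) + 731/228167) = 676*(2169/35 + 731/228167) = 676*(494919808/7985845) = 334565790208/7985845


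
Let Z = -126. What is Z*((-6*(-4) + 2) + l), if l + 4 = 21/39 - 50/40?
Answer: -69741/26 ≈ -2682.3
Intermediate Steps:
l = -245/52 (l = -4 + (21/39 - 50/40) = -4 + (21*(1/39) - 50*1/40) = -4 + (7/13 - 5/4) = -4 - 37/52 = -245/52 ≈ -4.7115)
Z*((-6*(-4) + 2) + l) = -126*((-6*(-4) + 2) - 245/52) = -126*((24 + 2) - 245/52) = -126*(26 - 245/52) = -126*1107/52 = -69741/26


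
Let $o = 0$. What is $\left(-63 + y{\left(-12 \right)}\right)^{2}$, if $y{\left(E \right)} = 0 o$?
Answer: $3969$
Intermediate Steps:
$y{\left(E \right)} = 0$ ($y{\left(E \right)} = 0 \cdot 0 = 0$)
$\left(-63 + y{\left(-12 \right)}\right)^{2} = \left(-63 + 0\right)^{2} = \left(-63\right)^{2} = 3969$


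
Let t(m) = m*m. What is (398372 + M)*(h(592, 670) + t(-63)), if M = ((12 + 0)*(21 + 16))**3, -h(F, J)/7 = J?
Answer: -63395191076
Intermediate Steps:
h(F, J) = -7*J
t(m) = m**2
M = 87528384 (M = (12*37)**3 = 444**3 = 87528384)
(398372 + M)*(h(592, 670) + t(-63)) = (398372 + 87528384)*(-7*670 + (-63)**2) = 87926756*(-4690 + 3969) = 87926756*(-721) = -63395191076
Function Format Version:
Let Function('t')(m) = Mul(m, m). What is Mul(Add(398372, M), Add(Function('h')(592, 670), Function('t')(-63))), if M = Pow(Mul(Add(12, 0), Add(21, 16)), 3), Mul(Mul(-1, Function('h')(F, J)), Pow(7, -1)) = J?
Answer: -63395191076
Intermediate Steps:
Function('h')(F, J) = Mul(-7, J)
Function('t')(m) = Pow(m, 2)
M = 87528384 (M = Pow(Mul(12, 37), 3) = Pow(444, 3) = 87528384)
Mul(Add(398372, M), Add(Function('h')(592, 670), Function('t')(-63))) = Mul(Add(398372, 87528384), Add(Mul(-7, 670), Pow(-63, 2))) = Mul(87926756, Add(-4690, 3969)) = Mul(87926756, -721) = -63395191076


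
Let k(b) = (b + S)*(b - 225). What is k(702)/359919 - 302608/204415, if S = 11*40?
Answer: 270825762/8174760265 ≈ 0.033130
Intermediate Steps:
S = 440
k(b) = (-225 + b)*(440 + b) (k(b) = (b + 440)*(b - 225) = (440 + b)*(-225 + b) = (-225 + b)*(440 + b))
k(702)/359919 - 302608/204415 = (-99000 + 702² + 215*702)/359919 - 302608/204415 = (-99000 + 492804 + 150930)*(1/359919) - 302608*1/204415 = 544734*(1/359919) - 302608/204415 = 60526/39991 - 302608/204415 = 270825762/8174760265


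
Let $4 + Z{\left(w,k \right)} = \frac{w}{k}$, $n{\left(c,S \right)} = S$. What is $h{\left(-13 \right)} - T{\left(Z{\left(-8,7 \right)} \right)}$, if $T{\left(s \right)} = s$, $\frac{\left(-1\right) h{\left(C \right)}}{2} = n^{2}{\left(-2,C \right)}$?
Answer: $- \frac{2330}{7} \approx -332.86$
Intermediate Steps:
$Z{\left(w,k \right)} = -4 + \frac{w}{k}$
$h{\left(C \right)} = - 2 C^{2}$
$h{\left(-13 \right)} - T{\left(Z{\left(-8,7 \right)} \right)} = - 2 \left(-13\right)^{2} - \left(-4 - \frac{8}{7}\right) = \left(-2\right) 169 - \left(-4 - \frac{8}{7}\right) = -338 - \left(-4 - \frac{8}{7}\right) = -338 - - \frac{36}{7} = -338 + \frac{36}{7} = - \frac{2330}{7}$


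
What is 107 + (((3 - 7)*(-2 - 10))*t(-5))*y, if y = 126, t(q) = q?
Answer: -30133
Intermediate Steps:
107 + (((3 - 7)*(-2 - 10))*t(-5))*y = 107 + (((3 - 7)*(-2 - 10))*(-5))*126 = 107 + (-4*(-12)*(-5))*126 = 107 + (48*(-5))*126 = 107 - 240*126 = 107 - 30240 = -30133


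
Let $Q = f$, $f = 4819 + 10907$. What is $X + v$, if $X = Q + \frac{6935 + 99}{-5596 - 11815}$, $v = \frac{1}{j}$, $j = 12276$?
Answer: $\frac{3361148586563}{213737436} \approx 15726.0$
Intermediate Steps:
$f = 15726$
$Q = 15726$
$v = \frac{1}{12276} \approx 8.146 \cdot 10^{-5}$
$X = \frac{273798352}{17411}$ ($X = 15726 + \frac{6935 + 99}{-5596 - 11815} = 15726 + \frac{7034}{-17411} = 15726 + 7034 \left(- \frac{1}{17411}\right) = 15726 - \frac{7034}{17411} = \frac{273798352}{17411} \approx 15726.0$)
$X + v = \frac{273798352}{17411} + \frac{1}{12276} = \frac{3361148586563}{213737436}$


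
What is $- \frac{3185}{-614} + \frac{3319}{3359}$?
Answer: $\frac{12736281}{2062426} \approx 6.1754$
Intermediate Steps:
$- \frac{3185}{-614} + \frac{3319}{3359} = \left(-3185\right) \left(- \frac{1}{614}\right) + 3319 \cdot \frac{1}{3359} = \frac{3185}{614} + \frac{3319}{3359} = \frac{12736281}{2062426}$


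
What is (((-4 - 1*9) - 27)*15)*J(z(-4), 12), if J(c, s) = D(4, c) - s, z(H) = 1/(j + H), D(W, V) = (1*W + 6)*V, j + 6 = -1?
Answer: 85200/11 ≈ 7745.5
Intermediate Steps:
j = -7 (j = -6 - 1 = -7)
D(W, V) = V*(6 + W) (D(W, V) = (W + 6)*V = (6 + W)*V = V*(6 + W))
z(H) = 1/(-7 + H)
J(c, s) = -s + 10*c (J(c, s) = c*(6 + 4) - s = c*10 - s = 10*c - s = -s + 10*c)
(((-4 - 1*9) - 27)*15)*J(z(-4), 12) = (((-4 - 1*9) - 27)*15)*(-1*12 + 10/(-7 - 4)) = (((-4 - 9) - 27)*15)*(-12 + 10/(-11)) = ((-13 - 27)*15)*(-12 + 10*(-1/11)) = (-40*15)*(-12 - 10/11) = -600*(-142/11) = 85200/11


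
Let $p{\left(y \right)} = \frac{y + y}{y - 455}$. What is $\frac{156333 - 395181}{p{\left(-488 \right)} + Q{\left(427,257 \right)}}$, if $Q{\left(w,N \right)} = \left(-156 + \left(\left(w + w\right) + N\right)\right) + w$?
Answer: $- \frac{37538944}{217367} \approx -172.7$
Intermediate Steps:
$Q{\left(w,N \right)} = -156 + N + 3 w$ ($Q{\left(w,N \right)} = \left(-156 + \left(2 w + N\right)\right) + w = \left(-156 + \left(N + 2 w\right)\right) + w = \left(-156 + N + 2 w\right) + w = -156 + N + 3 w$)
$p{\left(y \right)} = \frac{2 y}{-455 + y}$
$\frac{156333 - 395181}{p{\left(-488 \right)} + Q{\left(427,257 \right)}} = \frac{156333 - 395181}{2 \left(-488\right) \frac{1}{-455 - 488} + \left(-156 + 257 + 3 \cdot 427\right)} = - \frac{238848}{2 \left(-488\right) \frac{1}{-943} + \left(-156 + 257 + 1281\right)} = - \frac{238848}{2 \left(-488\right) \left(- \frac{1}{943}\right) + 1382} = - \frac{238848}{\frac{976}{943} + 1382} = - \frac{238848}{\frac{1304202}{943}} = \left(-238848\right) \frac{943}{1304202} = - \frac{37538944}{217367}$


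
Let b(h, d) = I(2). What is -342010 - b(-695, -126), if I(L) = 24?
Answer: -342034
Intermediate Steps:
b(h, d) = 24
-342010 - b(-695, -126) = -342010 - 1*24 = -342010 - 24 = -342034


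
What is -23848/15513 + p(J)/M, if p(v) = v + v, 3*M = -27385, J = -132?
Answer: -640791184/424823505 ≈ -1.5084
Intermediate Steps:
M = -27385/3 (M = (⅓)*(-27385) = -27385/3 ≈ -9128.3)
p(v) = 2*v
-23848/15513 + p(J)/M = -23848/15513 + (2*(-132))/(-27385/3) = -23848*1/15513 - 264*(-3/27385) = -23848/15513 + 792/27385 = -640791184/424823505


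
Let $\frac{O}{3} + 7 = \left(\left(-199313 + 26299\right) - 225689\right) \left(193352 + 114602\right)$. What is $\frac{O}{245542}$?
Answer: $- \frac{368346551007}{245542} \approx -1.5001 \cdot 10^{6}$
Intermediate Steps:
$O = -368346551007$ ($O = -21 + 3 \left(\left(-199313 + 26299\right) - 225689\right) \left(193352 + 114602\right) = -21 + 3 \left(-173014 - 225689\right) 307954 = -21 + 3 \left(\left(-398703\right) 307954\right) = -21 + 3 \left(-122782183662\right) = -21 - 368346550986 = -368346551007$)
$\frac{O}{245542} = - \frac{368346551007}{245542}$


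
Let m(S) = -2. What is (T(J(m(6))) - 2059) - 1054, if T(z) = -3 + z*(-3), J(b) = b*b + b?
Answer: -3122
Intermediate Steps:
J(b) = b + b² (J(b) = b² + b = b + b²)
T(z) = -3 - 3*z
(T(J(m(6))) - 2059) - 1054 = ((-3 - (-6)*(1 - 2)) - 2059) - 1054 = ((-3 - (-6)*(-1)) - 2059) - 1054 = ((-3 - 3*2) - 2059) - 1054 = ((-3 - 6) - 2059) - 1054 = (-9 - 2059) - 1054 = -2068 - 1054 = -3122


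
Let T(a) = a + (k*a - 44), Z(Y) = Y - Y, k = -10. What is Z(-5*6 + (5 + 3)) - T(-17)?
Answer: -109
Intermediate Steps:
Z(Y) = 0
T(a) = -44 - 9*a (T(a) = a + (-10*a - 44) = a + (-44 - 10*a) = -44 - 9*a)
Z(-5*6 + (5 + 3)) - T(-17) = 0 - (-44 - 9*(-17)) = 0 - (-44 + 153) = 0 - 1*109 = 0 - 109 = -109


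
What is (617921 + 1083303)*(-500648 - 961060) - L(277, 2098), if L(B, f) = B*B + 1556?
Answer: -2486692808877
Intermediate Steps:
L(B, f) = 1556 + B**2 (L(B, f) = B**2 + 1556 = 1556 + B**2)
(617921 + 1083303)*(-500648 - 961060) - L(277, 2098) = (617921 + 1083303)*(-500648 - 961060) - (1556 + 277**2) = 1701224*(-1461708) - (1556 + 76729) = -2486692730592 - 1*78285 = -2486692730592 - 78285 = -2486692808877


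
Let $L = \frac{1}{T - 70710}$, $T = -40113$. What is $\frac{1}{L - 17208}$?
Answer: $- \frac{110823}{1907042185} \approx -5.8112 \cdot 10^{-5}$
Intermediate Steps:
$L = - \frac{1}{110823}$ ($L = \frac{1}{-40113 - 70710} = \frac{1}{-110823} = - \frac{1}{110823} \approx -9.0234 \cdot 10^{-6}$)
$\frac{1}{L - 17208} = \frac{1}{- \frac{1}{110823} - 17208} = \frac{1}{- \frac{1907042185}{110823}} = - \frac{110823}{1907042185}$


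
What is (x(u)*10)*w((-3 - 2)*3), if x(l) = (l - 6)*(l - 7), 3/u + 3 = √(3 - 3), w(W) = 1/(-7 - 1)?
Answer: -70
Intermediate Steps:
w(W) = -⅛ (w(W) = 1/(-8) = -⅛)
u = -1 (u = 3/(-3 + √(3 - 3)) = 3/(-3 + √0) = 3/(-3 + 0) = 3/(-3) = 3*(-⅓) = -1)
x(l) = (-7 + l)*(-6 + l) (x(l) = (-6 + l)*(-7 + l) = (-7 + l)*(-6 + l))
(x(u)*10)*w((-3 - 2)*3) = ((42 + (-1)² - 13*(-1))*10)*(-⅛) = ((42 + 1 + 13)*10)*(-⅛) = (56*10)*(-⅛) = 560*(-⅛) = -70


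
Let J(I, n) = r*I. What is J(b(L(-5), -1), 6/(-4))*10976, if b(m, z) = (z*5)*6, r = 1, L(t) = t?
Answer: -329280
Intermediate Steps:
b(m, z) = 30*z (b(m, z) = (5*z)*6 = 30*z)
J(I, n) = I (J(I, n) = 1*I = I)
J(b(L(-5), -1), 6/(-4))*10976 = (30*(-1))*10976 = -30*10976 = -329280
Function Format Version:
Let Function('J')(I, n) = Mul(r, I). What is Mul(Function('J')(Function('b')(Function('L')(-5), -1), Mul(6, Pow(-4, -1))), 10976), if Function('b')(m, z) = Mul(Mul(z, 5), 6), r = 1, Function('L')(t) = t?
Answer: -329280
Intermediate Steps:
Function('b')(m, z) = Mul(30, z) (Function('b')(m, z) = Mul(Mul(5, z), 6) = Mul(30, z))
Function('J')(I, n) = I (Function('J')(I, n) = Mul(1, I) = I)
Mul(Function('J')(Function('b')(Function('L')(-5), -1), Mul(6, Pow(-4, -1))), 10976) = Mul(Mul(30, -1), 10976) = Mul(-30, 10976) = -329280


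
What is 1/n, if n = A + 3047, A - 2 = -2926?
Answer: 1/123 ≈ 0.0081301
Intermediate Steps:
A = -2924 (A = 2 - 2926 = -2924)
n = 123 (n = -2924 + 3047 = 123)
1/n = 1/123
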